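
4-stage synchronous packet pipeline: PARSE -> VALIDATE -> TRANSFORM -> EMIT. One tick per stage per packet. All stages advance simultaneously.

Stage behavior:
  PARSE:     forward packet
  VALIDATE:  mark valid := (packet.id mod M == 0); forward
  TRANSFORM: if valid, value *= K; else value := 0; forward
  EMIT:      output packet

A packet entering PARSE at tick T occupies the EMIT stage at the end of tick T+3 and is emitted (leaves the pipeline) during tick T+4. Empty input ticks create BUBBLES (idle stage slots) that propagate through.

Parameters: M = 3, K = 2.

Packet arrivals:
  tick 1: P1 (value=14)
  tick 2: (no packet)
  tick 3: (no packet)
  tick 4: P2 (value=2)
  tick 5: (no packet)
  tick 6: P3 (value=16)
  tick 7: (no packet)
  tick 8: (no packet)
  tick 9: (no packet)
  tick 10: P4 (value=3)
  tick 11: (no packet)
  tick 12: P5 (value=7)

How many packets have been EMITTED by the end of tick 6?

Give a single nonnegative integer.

Tick 1: [PARSE:P1(v=14,ok=F), VALIDATE:-, TRANSFORM:-, EMIT:-] out:-; in:P1
Tick 2: [PARSE:-, VALIDATE:P1(v=14,ok=F), TRANSFORM:-, EMIT:-] out:-; in:-
Tick 3: [PARSE:-, VALIDATE:-, TRANSFORM:P1(v=0,ok=F), EMIT:-] out:-; in:-
Tick 4: [PARSE:P2(v=2,ok=F), VALIDATE:-, TRANSFORM:-, EMIT:P1(v=0,ok=F)] out:-; in:P2
Tick 5: [PARSE:-, VALIDATE:P2(v=2,ok=F), TRANSFORM:-, EMIT:-] out:P1(v=0); in:-
Tick 6: [PARSE:P3(v=16,ok=F), VALIDATE:-, TRANSFORM:P2(v=0,ok=F), EMIT:-] out:-; in:P3
Emitted by tick 6: ['P1']

Answer: 1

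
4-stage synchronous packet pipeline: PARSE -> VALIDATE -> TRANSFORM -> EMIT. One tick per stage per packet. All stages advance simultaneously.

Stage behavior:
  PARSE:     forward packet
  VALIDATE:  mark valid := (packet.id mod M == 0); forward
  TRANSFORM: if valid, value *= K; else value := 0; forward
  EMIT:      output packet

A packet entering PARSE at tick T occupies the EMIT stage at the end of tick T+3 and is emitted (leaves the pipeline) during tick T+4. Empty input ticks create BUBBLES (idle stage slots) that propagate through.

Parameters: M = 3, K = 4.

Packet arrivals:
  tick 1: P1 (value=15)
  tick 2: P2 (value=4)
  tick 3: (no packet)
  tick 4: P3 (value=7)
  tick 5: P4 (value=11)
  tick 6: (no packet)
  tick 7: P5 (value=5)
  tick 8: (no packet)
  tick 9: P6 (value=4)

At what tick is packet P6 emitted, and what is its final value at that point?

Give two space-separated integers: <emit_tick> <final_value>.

Tick 1: [PARSE:P1(v=15,ok=F), VALIDATE:-, TRANSFORM:-, EMIT:-] out:-; in:P1
Tick 2: [PARSE:P2(v=4,ok=F), VALIDATE:P1(v=15,ok=F), TRANSFORM:-, EMIT:-] out:-; in:P2
Tick 3: [PARSE:-, VALIDATE:P2(v=4,ok=F), TRANSFORM:P1(v=0,ok=F), EMIT:-] out:-; in:-
Tick 4: [PARSE:P3(v=7,ok=F), VALIDATE:-, TRANSFORM:P2(v=0,ok=F), EMIT:P1(v=0,ok=F)] out:-; in:P3
Tick 5: [PARSE:P4(v=11,ok=F), VALIDATE:P3(v=7,ok=T), TRANSFORM:-, EMIT:P2(v=0,ok=F)] out:P1(v=0); in:P4
Tick 6: [PARSE:-, VALIDATE:P4(v=11,ok=F), TRANSFORM:P3(v=28,ok=T), EMIT:-] out:P2(v=0); in:-
Tick 7: [PARSE:P5(v=5,ok=F), VALIDATE:-, TRANSFORM:P4(v=0,ok=F), EMIT:P3(v=28,ok=T)] out:-; in:P5
Tick 8: [PARSE:-, VALIDATE:P5(v=5,ok=F), TRANSFORM:-, EMIT:P4(v=0,ok=F)] out:P3(v=28); in:-
Tick 9: [PARSE:P6(v=4,ok=F), VALIDATE:-, TRANSFORM:P5(v=0,ok=F), EMIT:-] out:P4(v=0); in:P6
Tick 10: [PARSE:-, VALIDATE:P6(v=4,ok=T), TRANSFORM:-, EMIT:P5(v=0,ok=F)] out:-; in:-
Tick 11: [PARSE:-, VALIDATE:-, TRANSFORM:P6(v=16,ok=T), EMIT:-] out:P5(v=0); in:-
Tick 12: [PARSE:-, VALIDATE:-, TRANSFORM:-, EMIT:P6(v=16,ok=T)] out:-; in:-
Tick 13: [PARSE:-, VALIDATE:-, TRANSFORM:-, EMIT:-] out:P6(v=16); in:-
P6: arrives tick 9, valid=True (id=6, id%3=0), emit tick 13, final value 16

Answer: 13 16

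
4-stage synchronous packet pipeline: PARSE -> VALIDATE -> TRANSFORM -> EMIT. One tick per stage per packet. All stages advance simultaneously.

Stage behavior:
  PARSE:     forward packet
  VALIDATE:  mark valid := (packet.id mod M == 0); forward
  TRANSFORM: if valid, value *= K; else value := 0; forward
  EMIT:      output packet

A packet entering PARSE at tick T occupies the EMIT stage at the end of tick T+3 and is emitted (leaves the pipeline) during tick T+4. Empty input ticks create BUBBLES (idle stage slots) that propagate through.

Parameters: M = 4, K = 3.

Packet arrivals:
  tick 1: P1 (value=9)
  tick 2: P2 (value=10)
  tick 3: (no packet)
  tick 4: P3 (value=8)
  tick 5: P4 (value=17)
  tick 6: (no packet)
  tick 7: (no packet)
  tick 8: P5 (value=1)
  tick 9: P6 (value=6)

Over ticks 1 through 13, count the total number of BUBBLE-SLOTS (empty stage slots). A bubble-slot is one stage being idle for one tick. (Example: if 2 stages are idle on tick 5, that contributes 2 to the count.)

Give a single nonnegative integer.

Answer: 28

Derivation:
Tick 1: [PARSE:P1(v=9,ok=F), VALIDATE:-, TRANSFORM:-, EMIT:-] out:-; bubbles=3
Tick 2: [PARSE:P2(v=10,ok=F), VALIDATE:P1(v=9,ok=F), TRANSFORM:-, EMIT:-] out:-; bubbles=2
Tick 3: [PARSE:-, VALIDATE:P2(v=10,ok=F), TRANSFORM:P1(v=0,ok=F), EMIT:-] out:-; bubbles=2
Tick 4: [PARSE:P3(v=8,ok=F), VALIDATE:-, TRANSFORM:P2(v=0,ok=F), EMIT:P1(v=0,ok=F)] out:-; bubbles=1
Tick 5: [PARSE:P4(v=17,ok=F), VALIDATE:P3(v=8,ok=F), TRANSFORM:-, EMIT:P2(v=0,ok=F)] out:P1(v=0); bubbles=1
Tick 6: [PARSE:-, VALIDATE:P4(v=17,ok=T), TRANSFORM:P3(v=0,ok=F), EMIT:-] out:P2(v=0); bubbles=2
Tick 7: [PARSE:-, VALIDATE:-, TRANSFORM:P4(v=51,ok=T), EMIT:P3(v=0,ok=F)] out:-; bubbles=2
Tick 8: [PARSE:P5(v=1,ok=F), VALIDATE:-, TRANSFORM:-, EMIT:P4(v=51,ok=T)] out:P3(v=0); bubbles=2
Tick 9: [PARSE:P6(v=6,ok=F), VALIDATE:P5(v=1,ok=F), TRANSFORM:-, EMIT:-] out:P4(v=51); bubbles=2
Tick 10: [PARSE:-, VALIDATE:P6(v=6,ok=F), TRANSFORM:P5(v=0,ok=F), EMIT:-] out:-; bubbles=2
Tick 11: [PARSE:-, VALIDATE:-, TRANSFORM:P6(v=0,ok=F), EMIT:P5(v=0,ok=F)] out:-; bubbles=2
Tick 12: [PARSE:-, VALIDATE:-, TRANSFORM:-, EMIT:P6(v=0,ok=F)] out:P5(v=0); bubbles=3
Tick 13: [PARSE:-, VALIDATE:-, TRANSFORM:-, EMIT:-] out:P6(v=0); bubbles=4
Total bubble-slots: 28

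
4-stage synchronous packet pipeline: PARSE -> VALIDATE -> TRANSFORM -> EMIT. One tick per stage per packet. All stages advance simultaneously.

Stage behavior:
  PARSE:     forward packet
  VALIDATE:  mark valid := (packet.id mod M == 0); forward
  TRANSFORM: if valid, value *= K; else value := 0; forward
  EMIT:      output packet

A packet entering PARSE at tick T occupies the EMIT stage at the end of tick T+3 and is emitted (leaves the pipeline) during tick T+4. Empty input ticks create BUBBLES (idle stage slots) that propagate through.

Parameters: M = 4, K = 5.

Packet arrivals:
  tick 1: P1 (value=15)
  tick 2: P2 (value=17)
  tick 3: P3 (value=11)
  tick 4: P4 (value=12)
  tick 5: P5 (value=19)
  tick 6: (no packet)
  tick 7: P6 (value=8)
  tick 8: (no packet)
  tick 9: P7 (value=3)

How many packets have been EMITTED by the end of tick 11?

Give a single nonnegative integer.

Answer: 6

Derivation:
Tick 1: [PARSE:P1(v=15,ok=F), VALIDATE:-, TRANSFORM:-, EMIT:-] out:-; in:P1
Tick 2: [PARSE:P2(v=17,ok=F), VALIDATE:P1(v=15,ok=F), TRANSFORM:-, EMIT:-] out:-; in:P2
Tick 3: [PARSE:P3(v=11,ok=F), VALIDATE:P2(v=17,ok=F), TRANSFORM:P1(v=0,ok=F), EMIT:-] out:-; in:P3
Tick 4: [PARSE:P4(v=12,ok=F), VALIDATE:P3(v=11,ok=F), TRANSFORM:P2(v=0,ok=F), EMIT:P1(v=0,ok=F)] out:-; in:P4
Tick 5: [PARSE:P5(v=19,ok=F), VALIDATE:P4(v=12,ok=T), TRANSFORM:P3(v=0,ok=F), EMIT:P2(v=0,ok=F)] out:P1(v=0); in:P5
Tick 6: [PARSE:-, VALIDATE:P5(v=19,ok=F), TRANSFORM:P4(v=60,ok=T), EMIT:P3(v=0,ok=F)] out:P2(v=0); in:-
Tick 7: [PARSE:P6(v=8,ok=F), VALIDATE:-, TRANSFORM:P5(v=0,ok=F), EMIT:P4(v=60,ok=T)] out:P3(v=0); in:P6
Tick 8: [PARSE:-, VALIDATE:P6(v=8,ok=F), TRANSFORM:-, EMIT:P5(v=0,ok=F)] out:P4(v=60); in:-
Tick 9: [PARSE:P7(v=3,ok=F), VALIDATE:-, TRANSFORM:P6(v=0,ok=F), EMIT:-] out:P5(v=0); in:P7
Tick 10: [PARSE:-, VALIDATE:P7(v=3,ok=F), TRANSFORM:-, EMIT:P6(v=0,ok=F)] out:-; in:-
Tick 11: [PARSE:-, VALIDATE:-, TRANSFORM:P7(v=0,ok=F), EMIT:-] out:P6(v=0); in:-
Emitted by tick 11: ['P1', 'P2', 'P3', 'P4', 'P5', 'P6']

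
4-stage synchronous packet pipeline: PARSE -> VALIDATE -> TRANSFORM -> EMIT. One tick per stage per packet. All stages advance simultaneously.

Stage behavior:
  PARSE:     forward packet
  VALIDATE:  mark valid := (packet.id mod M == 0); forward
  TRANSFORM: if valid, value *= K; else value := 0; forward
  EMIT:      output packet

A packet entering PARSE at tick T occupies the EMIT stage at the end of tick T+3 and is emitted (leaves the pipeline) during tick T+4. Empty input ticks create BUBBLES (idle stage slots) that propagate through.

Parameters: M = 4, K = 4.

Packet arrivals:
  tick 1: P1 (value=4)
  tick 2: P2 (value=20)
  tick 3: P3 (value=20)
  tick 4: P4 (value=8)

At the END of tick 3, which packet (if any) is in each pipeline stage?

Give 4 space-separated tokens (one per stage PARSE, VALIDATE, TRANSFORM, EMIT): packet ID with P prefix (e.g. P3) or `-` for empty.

Tick 1: [PARSE:P1(v=4,ok=F), VALIDATE:-, TRANSFORM:-, EMIT:-] out:-; in:P1
Tick 2: [PARSE:P2(v=20,ok=F), VALIDATE:P1(v=4,ok=F), TRANSFORM:-, EMIT:-] out:-; in:P2
Tick 3: [PARSE:P3(v=20,ok=F), VALIDATE:P2(v=20,ok=F), TRANSFORM:P1(v=0,ok=F), EMIT:-] out:-; in:P3
At end of tick 3: ['P3', 'P2', 'P1', '-']

Answer: P3 P2 P1 -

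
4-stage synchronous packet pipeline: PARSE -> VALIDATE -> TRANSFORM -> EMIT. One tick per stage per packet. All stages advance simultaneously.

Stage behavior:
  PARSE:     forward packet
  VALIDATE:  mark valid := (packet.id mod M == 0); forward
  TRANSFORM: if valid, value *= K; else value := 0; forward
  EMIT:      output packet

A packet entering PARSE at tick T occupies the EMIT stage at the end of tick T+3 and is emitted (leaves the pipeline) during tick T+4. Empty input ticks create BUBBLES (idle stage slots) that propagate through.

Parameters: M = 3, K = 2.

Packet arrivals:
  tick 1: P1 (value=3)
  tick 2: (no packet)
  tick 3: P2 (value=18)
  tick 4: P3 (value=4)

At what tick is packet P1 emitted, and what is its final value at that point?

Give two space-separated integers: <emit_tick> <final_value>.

Answer: 5 0

Derivation:
Tick 1: [PARSE:P1(v=3,ok=F), VALIDATE:-, TRANSFORM:-, EMIT:-] out:-; in:P1
Tick 2: [PARSE:-, VALIDATE:P1(v=3,ok=F), TRANSFORM:-, EMIT:-] out:-; in:-
Tick 3: [PARSE:P2(v=18,ok=F), VALIDATE:-, TRANSFORM:P1(v=0,ok=F), EMIT:-] out:-; in:P2
Tick 4: [PARSE:P3(v=4,ok=F), VALIDATE:P2(v=18,ok=F), TRANSFORM:-, EMIT:P1(v=0,ok=F)] out:-; in:P3
Tick 5: [PARSE:-, VALIDATE:P3(v=4,ok=T), TRANSFORM:P2(v=0,ok=F), EMIT:-] out:P1(v=0); in:-
Tick 6: [PARSE:-, VALIDATE:-, TRANSFORM:P3(v=8,ok=T), EMIT:P2(v=0,ok=F)] out:-; in:-
Tick 7: [PARSE:-, VALIDATE:-, TRANSFORM:-, EMIT:P3(v=8,ok=T)] out:P2(v=0); in:-
Tick 8: [PARSE:-, VALIDATE:-, TRANSFORM:-, EMIT:-] out:P3(v=8); in:-
P1: arrives tick 1, valid=False (id=1, id%3=1), emit tick 5, final value 0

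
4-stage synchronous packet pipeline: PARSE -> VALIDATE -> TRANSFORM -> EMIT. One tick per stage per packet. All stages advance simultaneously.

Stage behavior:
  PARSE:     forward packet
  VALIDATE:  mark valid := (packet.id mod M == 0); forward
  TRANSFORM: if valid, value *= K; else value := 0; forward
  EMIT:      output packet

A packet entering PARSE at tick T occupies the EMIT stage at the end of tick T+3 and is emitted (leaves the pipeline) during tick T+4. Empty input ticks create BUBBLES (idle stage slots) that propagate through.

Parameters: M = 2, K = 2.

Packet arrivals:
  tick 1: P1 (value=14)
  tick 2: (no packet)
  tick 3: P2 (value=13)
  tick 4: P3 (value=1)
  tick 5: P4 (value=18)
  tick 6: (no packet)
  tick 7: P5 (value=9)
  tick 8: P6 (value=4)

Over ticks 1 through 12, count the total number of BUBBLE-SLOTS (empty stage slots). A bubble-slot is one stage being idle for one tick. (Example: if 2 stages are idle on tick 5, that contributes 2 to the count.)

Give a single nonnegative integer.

Tick 1: [PARSE:P1(v=14,ok=F), VALIDATE:-, TRANSFORM:-, EMIT:-] out:-; bubbles=3
Tick 2: [PARSE:-, VALIDATE:P1(v=14,ok=F), TRANSFORM:-, EMIT:-] out:-; bubbles=3
Tick 3: [PARSE:P2(v=13,ok=F), VALIDATE:-, TRANSFORM:P1(v=0,ok=F), EMIT:-] out:-; bubbles=2
Tick 4: [PARSE:P3(v=1,ok=F), VALIDATE:P2(v=13,ok=T), TRANSFORM:-, EMIT:P1(v=0,ok=F)] out:-; bubbles=1
Tick 5: [PARSE:P4(v=18,ok=F), VALIDATE:P3(v=1,ok=F), TRANSFORM:P2(v=26,ok=T), EMIT:-] out:P1(v=0); bubbles=1
Tick 6: [PARSE:-, VALIDATE:P4(v=18,ok=T), TRANSFORM:P3(v=0,ok=F), EMIT:P2(v=26,ok=T)] out:-; bubbles=1
Tick 7: [PARSE:P5(v=9,ok=F), VALIDATE:-, TRANSFORM:P4(v=36,ok=T), EMIT:P3(v=0,ok=F)] out:P2(v=26); bubbles=1
Tick 8: [PARSE:P6(v=4,ok=F), VALIDATE:P5(v=9,ok=F), TRANSFORM:-, EMIT:P4(v=36,ok=T)] out:P3(v=0); bubbles=1
Tick 9: [PARSE:-, VALIDATE:P6(v=4,ok=T), TRANSFORM:P5(v=0,ok=F), EMIT:-] out:P4(v=36); bubbles=2
Tick 10: [PARSE:-, VALIDATE:-, TRANSFORM:P6(v=8,ok=T), EMIT:P5(v=0,ok=F)] out:-; bubbles=2
Tick 11: [PARSE:-, VALIDATE:-, TRANSFORM:-, EMIT:P6(v=8,ok=T)] out:P5(v=0); bubbles=3
Tick 12: [PARSE:-, VALIDATE:-, TRANSFORM:-, EMIT:-] out:P6(v=8); bubbles=4
Total bubble-slots: 24

Answer: 24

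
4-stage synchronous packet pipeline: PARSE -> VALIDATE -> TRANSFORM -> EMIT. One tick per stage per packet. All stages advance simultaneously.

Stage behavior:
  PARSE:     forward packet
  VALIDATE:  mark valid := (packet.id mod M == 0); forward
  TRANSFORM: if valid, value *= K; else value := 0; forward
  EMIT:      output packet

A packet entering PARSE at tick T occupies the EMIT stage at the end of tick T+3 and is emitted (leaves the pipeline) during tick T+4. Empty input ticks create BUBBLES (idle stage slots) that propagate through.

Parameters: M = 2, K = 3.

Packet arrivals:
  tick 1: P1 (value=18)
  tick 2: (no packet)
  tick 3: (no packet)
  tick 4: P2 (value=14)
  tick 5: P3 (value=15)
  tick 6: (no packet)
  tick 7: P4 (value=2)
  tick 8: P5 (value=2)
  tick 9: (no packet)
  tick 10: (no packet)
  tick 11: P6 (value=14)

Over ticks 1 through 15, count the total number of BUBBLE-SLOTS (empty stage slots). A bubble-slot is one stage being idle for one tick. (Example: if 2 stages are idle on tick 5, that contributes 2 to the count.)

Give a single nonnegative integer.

Tick 1: [PARSE:P1(v=18,ok=F), VALIDATE:-, TRANSFORM:-, EMIT:-] out:-; bubbles=3
Tick 2: [PARSE:-, VALIDATE:P1(v=18,ok=F), TRANSFORM:-, EMIT:-] out:-; bubbles=3
Tick 3: [PARSE:-, VALIDATE:-, TRANSFORM:P1(v=0,ok=F), EMIT:-] out:-; bubbles=3
Tick 4: [PARSE:P2(v=14,ok=F), VALIDATE:-, TRANSFORM:-, EMIT:P1(v=0,ok=F)] out:-; bubbles=2
Tick 5: [PARSE:P3(v=15,ok=F), VALIDATE:P2(v=14,ok=T), TRANSFORM:-, EMIT:-] out:P1(v=0); bubbles=2
Tick 6: [PARSE:-, VALIDATE:P3(v=15,ok=F), TRANSFORM:P2(v=42,ok=T), EMIT:-] out:-; bubbles=2
Tick 7: [PARSE:P4(v=2,ok=F), VALIDATE:-, TRANSFORM:P3(v=0,ok=F), EMIT:P2(v=42,ok=T)] out:-; bubbles=1
Tick 8: [PARSE:P5(v=2,ok=F), VALIDATE:P4(v=2,ok=T), TRANSFORM:-, EMIT:P3(v=0,ok=F)] out:P2(v=42); bubbles=1
Tick 9: [PARSE:-, VALIDATE:P5(v=2,ok=F), TRANSFORM:P4(v=6,ok=T), EMIT:-] out:P3(v=0); bubbles=2
Tick 10: [PARSE:-, VALIDATE:-, TRANSFORM:P5(v=0,ok=F), EMIT:P4(v=6,ok=T)] out:-; bubbles=2
Tick 11: [PARSE:P6(v=14,ok=F), VALIDATE:-, TRANSFORM:-, EMIT:P5(v=0,ok=F)] out:P4(v=6); bubbles=2
Tick 12: [PARSE:-, VALIDATE:P6(v=14,ok=T), TRANSFORM:-, EMIT:-] out:P5(v=0); bubbles=3
Tick 13: [PARSE:-, VALIDATE:-, TRANSFORM:P6(v=42,ok=T), EMIT:-] out:-; bubbles=3
Tick 14: [PARSE:-, VALIDATE:-, TRANSFORM:-, EMIT:P6(v=42,ok=T)] out:-; bubbles=3
Tick 15: [PARSE:-, VALIDATE:-, TRANSFORM:-, EMIT:-] out:P6(v=42); bubbles=4
Total bubble-slots: 36

Answer: 36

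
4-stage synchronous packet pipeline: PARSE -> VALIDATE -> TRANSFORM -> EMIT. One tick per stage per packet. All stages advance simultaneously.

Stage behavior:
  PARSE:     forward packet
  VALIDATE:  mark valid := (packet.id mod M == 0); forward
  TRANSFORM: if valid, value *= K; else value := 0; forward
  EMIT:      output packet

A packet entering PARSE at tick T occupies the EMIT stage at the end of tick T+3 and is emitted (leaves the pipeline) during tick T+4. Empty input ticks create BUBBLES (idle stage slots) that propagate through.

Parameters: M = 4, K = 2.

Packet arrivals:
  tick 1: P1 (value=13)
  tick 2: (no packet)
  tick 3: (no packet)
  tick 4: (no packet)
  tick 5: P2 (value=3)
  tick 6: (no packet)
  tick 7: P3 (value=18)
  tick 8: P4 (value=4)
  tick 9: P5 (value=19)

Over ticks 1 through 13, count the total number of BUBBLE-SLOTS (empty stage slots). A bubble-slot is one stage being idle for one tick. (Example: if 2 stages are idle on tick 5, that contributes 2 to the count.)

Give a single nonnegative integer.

Tick 1: [PARSE:P1(v=13,ok=F), VALIDATE:-, TRANSFORM:-, EMIT:-] out:-; bubbles=3
Tick 2: [PARSE:-, VALIDATE:P1(v=13,ok=F), TRANSFORM:-, EMIT:-] out:-; bubbles=3
Tick 3: [PARSE:-, VALIDATE:-, TRANSFORM:P1(v=0,ok=F), EMIT:-] out:-; bubbles=3
Tick 4: [PARSE:-, VALIDATE:-, TRANSFORM:-, EMIT:P1(v=0,ok=F)] out:-; bubbles=3
Tick 5: [PARSE:P2(v=3,ok=F), VALIDATE:-, TRANSFORM:-, EMIT:-] out:P1(v=0); bubbles=3
Tick 6: [PARSE:-, VALIDATE:P2(v=3,ok=F), TRANSFORM:-, EMIT:-] out:-; bubbles=3
Tick 7: [PARSE:P3(v=18,ok=F), VALIDATE:-, TRANSFORM:P2(v=0,ok=F), EMIT:-] out:-; bubbles=2
Tick 8: [PARSE:P4(v=4,ok=F), VALIDATE:P3(v=18,ok=F), TRANSFORM:-, EMIT:P2(v=0,ok=F)] out:-; bubbles=1
Tick 9: [PARSE:P5(v=19,ok=F), VALIDATE:P4(v=4,ok=T), TRANSFORM:P3(v=0,ok=F), EMIT:-] out:P2(v=0); bubbles=1
Tick 10: [PARSE:-, VALIDATE:P5(v=19,ok=F), TRANSFORM:P4(v=8,ok=T), EMIT:P3(v=0,ok=F)] out:-; bubbles=1
Tick 11: [PARSE:-, VALIDATE:-, TRANSFORM:P5(v=0,ok=F), EMIT:P4(v=8,ok=T)] out:P3(v=0); bubbles=2
Tick 12: [PARSE:-, VALIDATE:-, TRANSFORM:-, EMIT:P5(v=0,ok=F)] out:P4(v=8); bubbles=3
Tick 13: [PARSE:-, VALIDATE:-, TRANSFORM:-, EMIT:-] out:P5(v=0); bubbles=4
Total bubble-slots: 32

Answer: 32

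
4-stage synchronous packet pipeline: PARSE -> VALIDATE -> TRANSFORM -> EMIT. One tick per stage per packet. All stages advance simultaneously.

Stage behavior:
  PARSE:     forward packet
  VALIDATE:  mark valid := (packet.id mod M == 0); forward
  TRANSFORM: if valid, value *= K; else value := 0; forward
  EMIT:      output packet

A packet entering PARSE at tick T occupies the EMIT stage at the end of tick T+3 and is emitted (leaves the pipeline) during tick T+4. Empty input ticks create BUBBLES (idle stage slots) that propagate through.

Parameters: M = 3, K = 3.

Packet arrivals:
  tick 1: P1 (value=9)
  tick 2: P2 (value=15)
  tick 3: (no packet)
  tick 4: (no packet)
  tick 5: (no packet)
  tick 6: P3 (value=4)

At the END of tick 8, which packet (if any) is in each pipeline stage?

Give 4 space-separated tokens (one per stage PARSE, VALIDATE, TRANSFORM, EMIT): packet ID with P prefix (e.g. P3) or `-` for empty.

Tick 1: [PARSE:P1(v=9,ok=F), VALIDATE:-, TRANSFORM:-, EMIT:-] out:-; in:P1
Tick 2: [PARSE:P2(v=15,ok=F), VALIDATE:P1(v=9,ok=F), TRANSFORM:-, EMIT:-] out:-; in:P2
Tick 3: [PARSE:-, VALIDATE:P2(v=15,ok=F), TRANSFORM:P1(v=0,ok=F), EMIT:-] out:-; in:-
Tick 4: [PARSE:-, VALIDATE:-, TRANSFORM:P2(v=0,ok=F), EMIT:P1(v=0,ok=F)] out:-; in:-
Tick 5: [PARSE:-, VALIDATE:-, TRANSFORM:-, EMIT:P2(v=0,ok=F)] out:P1(v=0); in:-
Tick 6: [PARSE:P3(v=4,ok=F), VALIDATE:-, TRANSFORM:-, EMIT:-] out:P2(v=0); in:P3
Tick 7: [PARSE:-, VALIDATE:P3(v=4,ok=T), TRANSFORM:-, EMIT:-] out:-; in:-
Tick 8: [PARSE:-, VALIDATE:-, TRANSFORM:P3(v=12,ok=T), EMIT:-] out:-; in:-
At end of tick 8: ['-', '-', 'P3', '-']

Answer: - - P3 -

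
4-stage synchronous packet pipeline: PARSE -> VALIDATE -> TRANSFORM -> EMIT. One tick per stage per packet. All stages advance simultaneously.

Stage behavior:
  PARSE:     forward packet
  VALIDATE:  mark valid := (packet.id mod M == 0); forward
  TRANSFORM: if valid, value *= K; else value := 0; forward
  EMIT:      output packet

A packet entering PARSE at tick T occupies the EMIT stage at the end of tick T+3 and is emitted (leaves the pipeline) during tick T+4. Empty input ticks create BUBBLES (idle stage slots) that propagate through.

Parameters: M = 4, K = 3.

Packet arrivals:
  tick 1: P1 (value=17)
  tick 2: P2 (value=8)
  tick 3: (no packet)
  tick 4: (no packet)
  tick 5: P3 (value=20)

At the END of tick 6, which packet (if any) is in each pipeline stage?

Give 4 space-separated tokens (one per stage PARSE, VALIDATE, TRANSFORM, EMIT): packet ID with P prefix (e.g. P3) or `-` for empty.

Answer: - P3 - -

Derivation:
Tick 1: [PARSE:P1(v=17,ok=F), VALIDATE:-, TRANSFORM:-, EMIT:-] out:-; in:P1
Tick 2: [PARSE:P2(v=8,ok=F), VALIDATE:P1(v=17,ok=F), TRANSFORM:-, EMIT:-] out:-; in:P2
Tick 3: [PARSE:-, VALIDATE:P2(v=8,ok=F), TRANSFORM:P1(v=0,ok=F), EMIT:-] out:-; in:-
Tick 4: [PARSE:-, VALIDATE:-, TRANSFORM:P2(v=0,ok=F), EMIT:P1(v=0,ok=F)] out:-; in:-
Tick 5: [PARSE:P3(v=20,ok=F), VALIDATE:-, TRANSFORM:-, EMIT:P2(v=0,ok=F)] out:P1(v=0); in:P3
Tick 6: [PARSE:-, VALIDATE:P3(v=20,ok=F), TRANSFORM:-, EMIT:-] out:P2(v=0); in:-
At end of tick 6: ['-', 'P3', '-', '-']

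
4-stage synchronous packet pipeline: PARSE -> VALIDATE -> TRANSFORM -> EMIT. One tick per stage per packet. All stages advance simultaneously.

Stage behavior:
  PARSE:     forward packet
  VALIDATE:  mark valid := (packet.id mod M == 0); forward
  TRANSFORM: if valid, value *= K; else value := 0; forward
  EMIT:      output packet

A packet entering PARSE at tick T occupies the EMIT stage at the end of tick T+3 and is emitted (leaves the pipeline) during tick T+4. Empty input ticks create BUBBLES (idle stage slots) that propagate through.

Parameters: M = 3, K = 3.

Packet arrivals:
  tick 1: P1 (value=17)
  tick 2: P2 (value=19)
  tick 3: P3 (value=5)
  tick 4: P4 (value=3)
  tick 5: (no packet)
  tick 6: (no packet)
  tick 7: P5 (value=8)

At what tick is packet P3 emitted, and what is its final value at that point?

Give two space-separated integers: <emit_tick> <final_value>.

Tick 1: [PARSE:P1(v=17,ok=F), VALIDATE:-, TRANSFORM:-, EMIT:-] out:-; in:P1
Tick 2: [PARSE:P2(v=19,ok=F), VALIDATE:P1(v=17,ok=F), TRANSFORM:-, EMIT:-] out:-; in:P2
Tick 3: [PARSE:P3(v=5,ok=F), VALIDATE:P2(v=19,ok=F), TRANSFORM:P1(v=0,ok=F), EMIT:-] out:-; in:P3
Tick 4: [PARSE:P4(v=3,ok=F), VALIDATE:P3(v=5,ok=T), TRANSFORM:P2(v=0,ok=F), EMIT:P1(v=0,ok=F)] out:-; in:P4
Tick 5: [PARSE:-, VALIDATE:P4(v=3,ok=F), TRANSFORM:P3(v=15,ok=T), EMIT:P2(v=0,ok=F)] out:P1(v=0); in:-
Tick 6: [PARSE:-, VALIDATE:-, TRANSFORM:P4(v=0,ok=F), EMIT:P3(v=15,ok=T)] out:P2(v=0); in:-
Tick 7: [PARSE:P5(v=8,ok=F), VALIDATE:-, TRANSFORM:-, EMIT:P4(v=0,ok=F)] out:P3(v=15); in:P5
Tick 8: [PARSE:-, VALIDATE:P5(v=8,ok=F), TRANSFORM:-, EMIT:-] out:P4(v=0); in:-
Tick 9: [PARSE:-, VALIDATE:-, TRANSFORM:P5(v=0,ok=F), EMIT:-] out:-; in:-
Tick 10: [PARSE:-, VALIDATE:-, TRANSFORM:-, EMIT:P5(v=0,ok=F)] out:-; in:-
Tick 11: [PARSE:-, VALIDATE:-, TRANSFORM:-, EMIT:-] out:P5(v=0); in:-
P3: arrives tick 3, valid=True (id=3, id%3=0), emit tick 7, final value 15

Answer: 7 15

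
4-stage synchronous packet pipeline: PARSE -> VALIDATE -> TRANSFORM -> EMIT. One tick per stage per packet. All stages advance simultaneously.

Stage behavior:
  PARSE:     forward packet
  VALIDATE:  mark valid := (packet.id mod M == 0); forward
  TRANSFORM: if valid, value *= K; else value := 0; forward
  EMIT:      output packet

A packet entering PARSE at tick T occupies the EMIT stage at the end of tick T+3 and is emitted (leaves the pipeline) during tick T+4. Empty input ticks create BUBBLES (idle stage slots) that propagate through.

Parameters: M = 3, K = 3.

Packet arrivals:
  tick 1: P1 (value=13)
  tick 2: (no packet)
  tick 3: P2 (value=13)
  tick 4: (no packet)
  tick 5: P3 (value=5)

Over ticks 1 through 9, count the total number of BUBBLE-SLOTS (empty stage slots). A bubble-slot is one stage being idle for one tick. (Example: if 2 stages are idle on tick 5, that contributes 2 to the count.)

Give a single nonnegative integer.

Answer: 24

Derivation:
Tick 1: [PARSE:P1(v=13,ok=F), VALIDATE:-, TRANSFORM:-, EMIT:-] out:-; bubbles=3
Tick 2: [PARSE:-, VALIDATE:P1(v=13,ok=F), TRANSFORM:-, EMIT:-] out:-; bubbles=3
Tick 3: [PARSE:P2(v=13,ok=F), VALIDATE:-, TRANSFORM:P1(v=0,ok=F), EMIT:-] out:-; bubbles=2
Tick 4: [PARSE:-, VALIDATE:P2(v=13,ok=F), TRANSFORM:-, EMIT:P1(v=0,ok=F)] out:-; bubbles=2
Tick 5: [PARSE:P3(v=5,ok=F), VALIDATE:-, TRANSFORM:P2(v=0,ok=F), EMIT:-] out:P1(v=0); bubbles=2
Tick 6: [PARSE:-, VALIDATE:P3(v=5,ok=T), TRANSFORM:-, EMIT:P2(v=0,ok=F)] out:-; bubbles=2
Tick 7: [PARSE:-, VALIDATE:-, TRANSFORM:P3(v=15,ok=T), EMIT:-] out:P2(v=0); bubbles=3
Tick 8: [PARSE:-, VALIDATE:-, TRANSFORM:-, EMIT:P3(v=15,ok=T)] out:-; bubbles=3
Tick 9: [PARSE:-, VALIDATE:-, TRANSFORM:-, EMIT:-] out:P3(v=15); bubbles=4
Total bubble-slots: 24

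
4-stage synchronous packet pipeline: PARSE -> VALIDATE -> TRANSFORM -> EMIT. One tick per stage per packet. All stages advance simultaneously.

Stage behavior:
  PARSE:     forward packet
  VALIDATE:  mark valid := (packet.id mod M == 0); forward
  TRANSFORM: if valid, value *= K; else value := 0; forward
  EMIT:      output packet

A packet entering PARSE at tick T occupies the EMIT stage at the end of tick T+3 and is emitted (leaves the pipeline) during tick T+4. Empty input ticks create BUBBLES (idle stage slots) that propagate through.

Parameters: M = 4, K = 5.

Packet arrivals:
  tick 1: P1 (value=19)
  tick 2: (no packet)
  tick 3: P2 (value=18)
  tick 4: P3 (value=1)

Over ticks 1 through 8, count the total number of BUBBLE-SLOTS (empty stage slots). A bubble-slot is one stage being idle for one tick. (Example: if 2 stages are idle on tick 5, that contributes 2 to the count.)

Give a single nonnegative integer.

Answer: 20

Derivation:
Tick 1: [PARSE:P1(v=19,ok=F), VALIDATE:-, TRANSFORM:-, EMIT:-] out:-; bubbles=3
Tick 2: [PARSE:-, VALIDATE:P1(v=19,ok=F), TRANSFORM:-, EMIT:-] out:-; bubbles=3
Tick 3: [PARSE:P2(v=18,ok=F), VALIDATE:-, TRANSFORM:P1(v=0,ok=F), EMIT:-] out:-; bubbles=2
Tick 4: [PARSE:P3(v=1,ok=F), VALIDATE:P2(v=18,ok=F), TRANSFORM:-, EMIT:P1(v=0,ok=F)] out:-; bubbles=1
Tick 5: [PARSE:-, VALIDATE:P3(v=1,ok=F), TRANSFORM:P2(v=0,ok=F), EMIT:-] out:P1(v=0); bubbles=2
Tick 6: [PARSE:-, VALIDATE:-, TRANSFORM:P3(v=0,ok=F), EMIT:P2(v=0,ok=F)] out:-; bubbles=2
Tick 7: [PARSE:-, VALIDATE:-, TRANSFORM:-, EMIT:P3(v=0,ok=F)] out:P2(v=0); bubbles=3
Tick 8: [PARSE:-, VALIDATE:-, TRANSFORM:-, EMIT:-] out:P3(v=0); bubbles=4
Total bubble-slots: 20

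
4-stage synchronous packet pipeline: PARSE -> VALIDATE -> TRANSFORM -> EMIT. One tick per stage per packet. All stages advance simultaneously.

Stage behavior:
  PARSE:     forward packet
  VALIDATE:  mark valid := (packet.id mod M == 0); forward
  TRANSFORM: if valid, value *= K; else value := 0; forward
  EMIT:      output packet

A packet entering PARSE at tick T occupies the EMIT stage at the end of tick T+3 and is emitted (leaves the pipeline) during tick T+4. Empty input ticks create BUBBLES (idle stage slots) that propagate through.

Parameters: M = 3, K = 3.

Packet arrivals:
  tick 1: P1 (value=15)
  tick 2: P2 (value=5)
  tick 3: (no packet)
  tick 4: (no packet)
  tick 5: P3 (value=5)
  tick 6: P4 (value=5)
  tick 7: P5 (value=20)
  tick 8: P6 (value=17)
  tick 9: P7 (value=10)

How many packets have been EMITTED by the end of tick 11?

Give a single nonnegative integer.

Tick 1: [PARSE:P1(v=15,ok=F), VALIDATE:-, TRANSFORM:-, EMIT:-] out:-; in:P1
Tick 2: [PARSE:P2(v=5,ok=F), VALIDATE:P1(v=15,ok=F), TRANSFORM:-, EMIT:-] out:-; in:P2
Tick 3: [PARSE:-, VALIDATE:P2(v=5,ok=F), TRANSFORM:P1(v=0,ok=F), EMIT:-] out:-; in:-
Tick 4: [PARSE:-, VALIDATE:-, TRANSFORM:P2(v=0,ok=F), EMIT:P1(v=0,ok=F)] out:-; in:-
Tick 5: [PARSE:P3(v=5,ok=F), VALIDATE:-, TRANSFORM:-, EMIT:P2(v=0,ok=F)] out:P1(v=0); in:P3
Tick 6: [PARSE:P4(v=5,ok=F), VALIDATE:P3(v=5,ok=T), TRANSFORM:-, EMIT:-] out:P2(v=0); in:P4
Tick 7: [PARSE:P5(v=20,ok=F), VALIDATE:P4(v=5,ok=F), TRANSFORM:P3(v=15,ok=T), EMIT:-] out:-; in:P5
Tick 8: [PARSE:P6(v=17,ok=F), VALIDATE:P5(v=20,ok=F), TRANSFORM:P4(v=0,ok=F), EMIT:P3(v=15,ok=T)] out:-; in:P6
Tick 9: [PARSE:P7(v=10,ok=F), VALIDATE:P6(v=17,ok=T), TRANSFORM:P5(v=0,ok=F), EMIT:P4(v=0,ok=F)] out:P3(v=15); in:P7
Tick 10: [PARSE:-, VALIDATE:P7(v=10,ok=F), TRANSFORM:P6(v=51,ok=T), EMIT:P5(v=0,ok=F)] out:P4(v=0); in:-
Tick 11: [PARSE:-, VALIDATE:-, TRANSFORM:P7(v=0,ok=F), EMIT:P6(v=51,ok=T)] out:P5(v=0); in:-
Emitted by tick 11: ['P1', 'P2', 'P3', 'P4', 'P5']

Answer: 5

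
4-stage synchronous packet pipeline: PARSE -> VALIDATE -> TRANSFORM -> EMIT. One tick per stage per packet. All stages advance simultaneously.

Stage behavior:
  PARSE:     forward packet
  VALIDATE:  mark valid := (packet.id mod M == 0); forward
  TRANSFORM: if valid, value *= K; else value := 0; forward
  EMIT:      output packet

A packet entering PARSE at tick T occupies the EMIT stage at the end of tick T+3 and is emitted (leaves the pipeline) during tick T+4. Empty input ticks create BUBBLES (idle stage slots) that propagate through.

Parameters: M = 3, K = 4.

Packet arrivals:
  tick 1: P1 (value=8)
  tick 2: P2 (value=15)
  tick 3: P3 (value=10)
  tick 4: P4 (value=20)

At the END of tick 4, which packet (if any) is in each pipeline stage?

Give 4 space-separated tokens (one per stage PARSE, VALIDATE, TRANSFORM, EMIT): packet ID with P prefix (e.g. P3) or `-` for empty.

Tick 1: [PARSE:P1(v=8,ok=F), VALIDATE:-, TRANSFORM:-, EMIT:-] out:-; in:P1
Tick 2: [PARSE:P2(v=15,ok=F), VALIDATE:P1(v=8,ok=F), TRANSFORM:-, EMIT:-] out:-; in:P2
Tick 3: [PARSE:P3(v=10,ok=F), VALIDATE:P2(v=15,ok=F), TRANSFORM:P1(v=0,ok=F), EMIT:-] out:-; in:P3
Tick 4: [PARSE:P4(v=20,ok=F), VALIDATE:P3(v=10,ok=T), TRANSFORM:P2(v=0,ok=F), EMIT:P1(v=0,ok=F)] out:-; in:P4
At end of tick 4: ['P4', 'P3', 'P2', 'P1']

Answer: P4 P3 P2 P1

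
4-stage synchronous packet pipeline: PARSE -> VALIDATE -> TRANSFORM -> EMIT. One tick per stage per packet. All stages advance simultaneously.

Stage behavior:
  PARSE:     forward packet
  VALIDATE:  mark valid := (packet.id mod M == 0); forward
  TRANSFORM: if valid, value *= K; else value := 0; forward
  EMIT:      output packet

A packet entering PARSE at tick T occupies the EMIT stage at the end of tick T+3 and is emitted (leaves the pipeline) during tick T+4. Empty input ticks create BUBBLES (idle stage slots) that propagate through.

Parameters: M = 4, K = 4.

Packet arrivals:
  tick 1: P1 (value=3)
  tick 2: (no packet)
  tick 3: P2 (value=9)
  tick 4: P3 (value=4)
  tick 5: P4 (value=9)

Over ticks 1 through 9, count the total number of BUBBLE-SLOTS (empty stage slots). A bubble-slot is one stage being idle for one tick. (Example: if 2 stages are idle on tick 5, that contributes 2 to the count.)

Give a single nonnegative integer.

Tick 1: [PARSE:P1(v=3,ok=F), VALIDATE:-, TRANSFORM:-, EMIT:-] out:-; bubbles=3
Tick 2: [PARSE:-, VALIDATE:P1(v=3,ok=F), TRANSFORM:-, EMIT:-] out:-; bubbles=3
Tick 3: [PARSE:P2(v=9,ok=F), VALIDATE:-, TRANSFORM:P1(v=0,ok=F), EMIT:-] out:-; bubbles=2
Tick 4: [PARSE:P3(v=4,ok=F), VALIDATE:P2(v=9,ok=F), TRANSFORM:-, EMIT:P1(v=0,ok=F)] out:-; bubbles=1
Tick 5: [PARSE:P4(v=9,ok=F), VALIDATE:P3(v=4,ok=F), TRANSFORM:P2(v=0,ok=F), EMIT:-] out:P1(v=0); bubbles=1
Tick 6: [PARSE:-, VALIDATE:P4(v=9,ok=T), TRANSFORM:P3(v=0,ok=F), EMIT:P2(v=0,ok=F)] out:-; bubbles=1
Tick 7: [PARSE:-, VALIDATE:-, TRANSFORM:P4(v=36,ok=T), EMIT:P3(v=0,ok=F)] out:P2(v=0); bubbles=2
Tick 8: [PARSE:-, VALIDATE:-, TRANSFORM:-, EMIT:P4(v=36,ok=T)] out:P3(v=0); bubbles=3
Tick 9: [PARSE:-, VALIDATE:-, TRANSFORM:-, EMIT:-] out:P4(v=36); bubbles=4
Total bubble-slots: 20

Answer: 20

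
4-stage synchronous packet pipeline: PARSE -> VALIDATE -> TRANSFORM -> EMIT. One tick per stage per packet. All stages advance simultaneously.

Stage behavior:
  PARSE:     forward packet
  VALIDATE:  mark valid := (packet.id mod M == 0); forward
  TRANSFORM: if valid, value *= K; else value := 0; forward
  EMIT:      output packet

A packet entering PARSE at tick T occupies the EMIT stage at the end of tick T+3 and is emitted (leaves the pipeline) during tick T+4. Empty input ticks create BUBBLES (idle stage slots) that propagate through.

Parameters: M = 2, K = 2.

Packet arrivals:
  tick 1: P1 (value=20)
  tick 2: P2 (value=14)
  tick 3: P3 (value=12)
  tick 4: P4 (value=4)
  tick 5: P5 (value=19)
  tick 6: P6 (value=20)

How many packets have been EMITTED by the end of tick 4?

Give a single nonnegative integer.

Tick 1: [PARSE:P1(v=20,ok=F), VALIDATE:-, TRANSFORM:-, EMIT:-] out:-; in:P1
Tick 2: [PARSE:P2(v=14,ok=F), VALIDATE:P1(v=20,ok=F), TRANSFORM:-, EMIT:-] out:-; in:P2
Tick 3: [PARSE:P3(v=12,ok=F), VALIDATE:P2(v=14,ok=T), TRANSFORM:P1(v=0,ok=F), EMIT:-] out:-; in:P3
Tick 4: [PARSE:P4(v=4,ok=F), VALIDATE:P3(v=12,ok=F), TRANSFORM:P2(v=28,ok=T), EMIT:P1(v=0,ok=F)] out:-; in:P4
Emitted by tick 4: []

Answer: 0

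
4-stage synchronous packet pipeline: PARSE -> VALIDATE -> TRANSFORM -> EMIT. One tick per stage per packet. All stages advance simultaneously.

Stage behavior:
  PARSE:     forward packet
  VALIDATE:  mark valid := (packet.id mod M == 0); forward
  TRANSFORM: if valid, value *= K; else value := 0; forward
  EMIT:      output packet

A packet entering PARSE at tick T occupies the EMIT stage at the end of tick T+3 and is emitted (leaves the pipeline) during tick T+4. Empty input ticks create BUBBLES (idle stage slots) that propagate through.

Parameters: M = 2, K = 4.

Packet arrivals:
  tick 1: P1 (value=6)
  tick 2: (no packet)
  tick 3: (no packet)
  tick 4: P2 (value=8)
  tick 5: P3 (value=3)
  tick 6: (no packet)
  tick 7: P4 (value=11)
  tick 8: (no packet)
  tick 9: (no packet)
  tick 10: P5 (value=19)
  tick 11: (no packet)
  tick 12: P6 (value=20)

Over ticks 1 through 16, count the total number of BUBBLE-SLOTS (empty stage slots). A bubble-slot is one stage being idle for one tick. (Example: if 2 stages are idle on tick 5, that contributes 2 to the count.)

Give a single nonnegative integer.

Answer: 40

Derivation:
Tick 1: [PARSE:P1(v=6,ok=F), VALIDATE:-, TRANSFORM:-, EMIT:-] out:-; bubbles=3
Tick 2: [PARSE:-, VALIDATE:P1(v=6,ok=F), TRANSFORM:-, EMIT:-] out:-; bubbles=3
Tick 3: [PARSE:-, VALIDATE:-, TRANSFORM:P1(v=0,ok=F), EMIT:-] out:-; bubbles=3
Tick 4: [PARSE:P2(v=8,ok=F), VALIDATE:-, TRANSFORM:-, EMIT:P1(v=0,ok=F)] out:-; bubbles=2
Tick 5: [PARSE:P3(v=3,ok=F), VALIDATE:P2(v=8,ok=T), TRANSFORM:-, EMIT:-] out:P1(v=0); bubbles=2
Tick 6: [PARSE:-, VALIDATE:P3(v=3,ok=F), TRANSFORM:P2(v=32,ok=T), EMIT:-] out:-; bubbles=2
Tick 7: [PARSE:P4(v=11,ok=F), VALIDATE:-, TRANSFORM:P3(v=0,ok=F), EMIT:P2(v=32,ok=T)] out:-; bubbles=1
Tick 8: [PARSE:-, VALIDATE:P4(v=11,ok=T), TRANSFORM:-, EMIT:P3(v=0,ok=F)] out:P2(v=32); bubbles=2
Tick 9: [PARSE:-, VALIDATE:-, TRANSFORM:P4(v=44,ok=T), EMIT:-] out:P3(v=0); bubbles=3
Tick 10: [PARSE:P5(v=19,ok=F), VALIDATE:-, TRANSFORM:-, EMIT:P4(v=44,ok=T)] out:-; bubbles=2
Tick 11: [PARSE:-, VALIDATE:P5(v=19,ok=F), TRANSFORM:-, EMIT:-] out:P4(v=44); bubbles=3
Tick 12: [PARSE:P6(v=20,ok=F), VALIDATE:-, TRANSFORM:P5(v=0,ok=F), EMIT:-] out:-; bubbles=2
Tick 13: [PARSE:-, VALIDATE:P6(v=20,ok=T), TRANSFORM:-, EMIT:P5(v=0,ok=F)] out:-; bubbles=2
Tick 14: [PARSE:-, VALIDATE:-, TRANSFORM:P6(v=80,ok=T), EMIT:-] out:P5(v=0); bubbles=3
Tick 15: [PARSE:-, VALIDATE:-, TRANSFORM:-, EMIT:P6(v=80,ok=T)] out:-; bubbles=3
Tick 16: [PARSE:-, VALIDATE:-, TRANSFORM:-, EMIT:-] out:P6(v=80); bubbles=4
Total bubble-slots: 40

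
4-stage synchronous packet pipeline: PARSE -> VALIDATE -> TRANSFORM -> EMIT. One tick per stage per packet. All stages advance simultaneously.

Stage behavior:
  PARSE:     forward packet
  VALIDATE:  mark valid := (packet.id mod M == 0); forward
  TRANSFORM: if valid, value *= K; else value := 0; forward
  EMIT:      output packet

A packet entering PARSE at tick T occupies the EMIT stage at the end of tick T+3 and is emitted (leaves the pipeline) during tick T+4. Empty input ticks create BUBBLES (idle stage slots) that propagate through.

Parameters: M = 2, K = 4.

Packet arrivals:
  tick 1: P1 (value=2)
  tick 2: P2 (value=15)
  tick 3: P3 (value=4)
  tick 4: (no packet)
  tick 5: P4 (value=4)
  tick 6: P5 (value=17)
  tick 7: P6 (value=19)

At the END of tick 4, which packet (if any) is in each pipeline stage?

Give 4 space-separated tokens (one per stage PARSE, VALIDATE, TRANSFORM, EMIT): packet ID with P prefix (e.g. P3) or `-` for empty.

Answer: - P3 P2 P1

Derivation:
Tick 1: [PARSE:P1(v=2,ok=F), VALIDATE:-, TRANSFORM:-, EMIT:-] out:-; in:P1
Tick 2: [PARSE:P2(v=15,ok=F), VALIDATE:P1(v=2,ok=F), TRANSFORM:-, EMIT:-] out:-; in:P2
Tick 3: [PARSE:P3(v=4,ok=F), VALIDATE:P2(v=15,ok=T), TRANSFORM:P1(v=0,ok=F), EMIT:-] out:-; in:P3
Tick 4: [PARSE:-, VALIDATE:P3(v=4,ok=F), TRANSFORM:P2(v=60,ok=T), EMIT:P1(v=0,ok=F)] out:-; in:-
At end of tick 4: ['-', 'P3', 'P2', 'P1']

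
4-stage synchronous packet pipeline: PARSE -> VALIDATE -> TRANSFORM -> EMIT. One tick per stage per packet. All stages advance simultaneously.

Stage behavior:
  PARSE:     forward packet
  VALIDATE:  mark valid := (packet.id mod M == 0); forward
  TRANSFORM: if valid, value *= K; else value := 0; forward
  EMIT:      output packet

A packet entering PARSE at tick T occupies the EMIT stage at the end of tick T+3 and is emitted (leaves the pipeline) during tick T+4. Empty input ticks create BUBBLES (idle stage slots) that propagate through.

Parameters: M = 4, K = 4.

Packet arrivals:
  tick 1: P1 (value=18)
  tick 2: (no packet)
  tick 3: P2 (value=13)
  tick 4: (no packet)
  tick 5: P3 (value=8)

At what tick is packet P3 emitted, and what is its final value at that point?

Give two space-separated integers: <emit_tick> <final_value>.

Answer: 9 0

Derivation:
Tick 1: [PARSE:P1(v=18,ok=F), VALIDATE:-, TRANSFORM:-, EMIT:-] out:-; in:P1
Tick 2: [PARSE:-, VALIDATE:P1(v=18,ok=F), TRANSFORM:-, EMIT:-] out:-; in:-
Tick 3: [PARSE:P2(v=13,ok=F), VALIDATE:-, TRANSFORM:P1(v=0,ok=F), EMIT:-] out:-; in:P2
Tick 4: [PARSE:-, VALIDATE:P2(v=13,ok=F), TRANSFORM:-, EMIT:P1(v=0,ok=F)] out:-; in:-
Tick 5: [PARSE:P3(v=8,ok=F), VALIDATE:-, TRANSFORM:P2(v=0,ok=F), EMIT:-] out:P1(v=0); in:P3
Tick 6: [PARSE:-, VALIDATE:P3(v=8,ok=F), TRANSFORM:-, EMIT:P2(v=0,ok=F)] out:-; in:-
Tick 7: [PARSE:-, VALIDATE:-, TRANSFORM:P3(v=0,ok=F), EMIT:-] out:P2(v=0); in:-
Tick 8: [PARSE:-, VALIDATE:-, TRANSFORM:-, EMIT:P3(v=0,ok=F)] out:-; in:-
Tick 9: [PARSE:-, VALIDATE:-, TRANSFORM:-, EMIT:-] out:P3(v=0); in:-
P3: arrives tick 5, valid=False (id=3, id%4=3), emit tick 9, final value 0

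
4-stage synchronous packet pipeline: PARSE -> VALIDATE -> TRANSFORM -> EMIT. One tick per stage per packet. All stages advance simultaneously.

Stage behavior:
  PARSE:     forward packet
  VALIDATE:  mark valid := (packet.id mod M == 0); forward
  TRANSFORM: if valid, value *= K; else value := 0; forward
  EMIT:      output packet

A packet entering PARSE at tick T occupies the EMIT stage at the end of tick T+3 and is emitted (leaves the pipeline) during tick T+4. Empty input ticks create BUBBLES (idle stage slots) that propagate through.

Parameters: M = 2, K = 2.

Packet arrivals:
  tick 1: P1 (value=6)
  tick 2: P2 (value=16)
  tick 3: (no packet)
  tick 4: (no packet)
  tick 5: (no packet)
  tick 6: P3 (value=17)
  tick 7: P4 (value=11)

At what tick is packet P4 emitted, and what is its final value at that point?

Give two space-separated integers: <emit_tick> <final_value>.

Answer: 11 22

Derivation:
Tick 1: [PARSE:P1(v=6,ok=F), VALIDATE:-, TRANSFORM:-, EMIT:-] out:-; in:P1
Tick 2: [PARSE:P2(v=16,ok=F), VALIDATE:P1(v=6,ok=F), TRANSFORM:-, EMIT:-] out:-; in:P2
Tick 3: [PARSE:-, VALIDATE:P2(v=16,ok=T), TRANSFORM:P1(v=0,ok=F), EMIT:-] out:-; in:-
Tick 4: [PARSE:-, VALIDATE:-, TRANSFORM:P2(v=32,ok=T), EMIT:P1(v=0,ok=F)] out:-; in:-
Tick 5: [PARSE:-, VALIDATE:-, TRANSFORM:-, EMIT:P2(v=32,ok=T)] out:P1(v=0); in:-
Tick 6: [PARSE:P3(v=17,ok=F), VALIDATE:-, TRANSFORM:-, EMIT:-] out:P2(v=32); in:P3
Tick 7: [PARSE:P4(v=11,ok=F), VALIDATE:P3(v=17,ok=F), TRANSFORM:-, EMIT:-] out:-; in:P4
Tick 8: [PARSE:-, VALIDATE:P4(v=11,ok=T), TRANSFORM:P3(v=0,ok=F), EMIT:-] out:-; in:-
Tick 9: [PARSE:-, VALIDATE:-, TRANSFORM:P4(v=22,ok=T), EMIT:P3(v=0,ok=F)] out:-; in:-
Tick 10: [PARSE:-, VALIDATE:-, TRANSFORM:-, EMIT:P4(v=22,ok=T)] out:P3(v=0); in:-
Tick 11: [PARSE:-, VALIDATE:-, TRANSFORM:-, EMIT:-] out:P4(v=22); in:-
P4: arrives tick 7, valid=True (id=4, id%2=0), emit tick 11, final value 22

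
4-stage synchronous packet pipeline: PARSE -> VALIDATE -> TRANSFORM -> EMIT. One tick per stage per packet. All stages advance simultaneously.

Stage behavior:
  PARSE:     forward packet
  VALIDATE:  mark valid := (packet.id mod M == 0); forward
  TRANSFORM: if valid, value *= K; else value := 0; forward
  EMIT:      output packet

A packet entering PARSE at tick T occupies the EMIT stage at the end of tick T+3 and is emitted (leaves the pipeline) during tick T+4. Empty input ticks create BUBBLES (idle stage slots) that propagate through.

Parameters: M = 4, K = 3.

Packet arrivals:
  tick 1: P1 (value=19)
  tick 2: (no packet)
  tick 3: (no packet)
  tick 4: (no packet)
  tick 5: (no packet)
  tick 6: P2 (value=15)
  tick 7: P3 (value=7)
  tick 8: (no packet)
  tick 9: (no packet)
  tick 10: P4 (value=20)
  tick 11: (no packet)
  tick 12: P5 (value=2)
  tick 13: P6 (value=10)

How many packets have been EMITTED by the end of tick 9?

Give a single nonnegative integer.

Answer: 1

Derivation:
Tick 1: [PARSE:P1(v=19,ok=F), VALIDATE:-, TRANSFORM:-, EMIT:-] out:-; in:P1
Tick 2: [PARSE:-, VALIDATE:P1(v=19,ok=F), TRANSFORM:-, EMIT:-] out:-; in:-
Tick 3: [PARSE:-, VALIDATE:-, TRANSFORM:P1(v=0,ok=F), EMIT:-] out:-; in:-
Tick 4: [PARSE:-, VALIDATE:-, TRANSFORM:-, EMIT:P1(v=0,ok=F)] out:-; in:-
Tick 5: [PARSE:-, VALIDATE:-, TRANSFORM:-, EMIT:-] out:P1(v=0); in:-
Tick 6: [PARSE:P2(v=15,ok=F), VALIDATE:-, TRANSFORM:-, EMIT:-] out:-; in:P2
Tick 7: [PARSE:P3(v=7,ok=F), VALIDATE:P2(v=15,ok=F), TRANSFORM:-, EMIT:-] out:-; in:P3
Tick 8: [PARSE:-, VALIDATE:P3(v=7,ok=F), TRANSFORM:P2(v=0,ok=F), EMIT:-] out:-; in:-
Tick 9: [PARSE:-, VALIDATE:-, TRANSFORM:P3(v=0,ok=F), EMIT:P2(v=0,ok=F)] out:-; in:-
Emitted by tick 9: ['P1']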